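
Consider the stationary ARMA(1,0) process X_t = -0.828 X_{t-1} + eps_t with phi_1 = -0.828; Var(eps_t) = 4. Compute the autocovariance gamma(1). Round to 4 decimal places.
\gamma(1) = -10.5338

Multiply the model equation by X_{t-k} and take expectations. With theta_0 = psi_0 = 1 and psi_j the MA(infinity) weights, this gives
  gamma(k) - sum_i phi_i gamma(k-i) = c_k,
  c_k = sigma^2 * sum_{j=k..q} theta_j psi_{j-k}   (c_k = 0 for k > q),
using gamma(-m) = gamma(m).
Pure AR (q = 0): c_0 = sigma^2 = 4, c_k = 0 for k >= 1.
Equations for k = 0 and k = 1 (AR order 1):
  gamma(0) = phi_1 gamma(1) + c_0
  gamma(1) = phi_1 gamma(0) + c_1
Substituting the second into the first: gamma(0) (1 - phi_1^2) = c_0 + phi_1 c_1, so
  gamma(0) = c_0 / (1 - phi_1^2) = 4 / (1 - (-0.828)^2) = 4 / 0.314416 = 12.721999.
  gamma(1) = phi_1 gamma(0) = (-0.828)(12.721999) = -10.533815.
Therefore gamma(1) = -10.5338 (to 4 decimal places).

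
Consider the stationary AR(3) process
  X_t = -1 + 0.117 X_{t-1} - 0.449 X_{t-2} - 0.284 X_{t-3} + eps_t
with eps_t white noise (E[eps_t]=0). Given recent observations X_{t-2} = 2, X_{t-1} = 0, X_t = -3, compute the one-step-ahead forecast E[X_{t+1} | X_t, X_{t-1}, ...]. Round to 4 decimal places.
E[X_{t+1} \mid \mathcal F_t] = -1.9190

For an AR(p) model X_t = c + sum_i phi_i X_{t-i} + eps_t, the
one-step-ahead conditional mean is
  E[X_{t+1} | X_t, ...] = c + sum_i phi_i X_{t+1-i}.
Substitute known values:
  E[X_{t+1} | ...] = -1 + (0.117) * (-3) + (-0.449) * (0) + (-0.284) * (2)
                   = -1.9190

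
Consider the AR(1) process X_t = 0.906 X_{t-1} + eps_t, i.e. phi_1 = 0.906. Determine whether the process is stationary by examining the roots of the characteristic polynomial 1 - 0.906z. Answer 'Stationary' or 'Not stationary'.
\text{Stationary}

The AR(p) characteristic polynomial is P(z) = 1 - 0.906z.
Stationarity requires all roots to lie outside the unit circle, i.e. |z| > 1 for every root.
This is linear in z: 1 + (-0.906) z = 0  =>  z = -1/(-0.906) = 1.103753,  |z| = 1.103753.
Moduli of all roots: 1.1038.
All moduli strictly greater than 1? Yes.
Verdict: Stationary.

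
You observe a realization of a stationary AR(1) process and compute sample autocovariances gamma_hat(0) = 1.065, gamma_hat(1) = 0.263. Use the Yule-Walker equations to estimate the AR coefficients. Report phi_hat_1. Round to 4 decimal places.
\hat\phi_{1} = 0.2469

The Yule-Walker equations for an AR(p) process read, in matrix form,
  Gamma_p phi = r_p,   with   (Gamma_p)_{ij} = gamma(|i - j|),
                       (r_p)_i = gamma(i),   i,j = 1..p.
Substitute the sample gammas (Toeplitz matrix and right-hand side of size 1):
  Gamma_p = [[1.065]]
  r_p     = [0.263]
With p = 1 this is the single equation gamma(0) phi_1 = gamma(1):
  phi_hat_1 = gamma(1) / gamma(0) = 0.263 / 1.065 = 0.2469.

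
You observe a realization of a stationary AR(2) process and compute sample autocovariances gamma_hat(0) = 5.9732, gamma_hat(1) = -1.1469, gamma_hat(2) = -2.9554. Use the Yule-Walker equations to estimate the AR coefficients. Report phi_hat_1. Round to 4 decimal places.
\hat\phi_{1} = -0.2980

The Yule-Walker equations for an AR(p) process read, in matrix form,
  Gamma_p phi = r_p,   with   (Gamma_p)_{ij} = gamma(|i - j|),
                       (r_p)_i = gamma(i),   i,j = 1..p.
Substitute the sample gammas (Toeplitz matrix and right-hand side of size 2):
  Gamma_p = [[5.9732, -1.1469], [-1.1469, 5.9732]]
  r_p     = [-1.1469, -2.9554]
Written out:
  5.9732 phi_1 - 1.1469 phi_2 = -1.1469
  -1.1469 phi_1 + 5.9732 phi_2 = -2.9554
Solve by Cramer's rule:
  det = gamma(0)^2 - gamma(1)^2 = (5.9732)^2 - (-1.1469)^2 = 35.67911824 - 1.31537961 = 34.36373863
  phi_hat_1 = [gamma(1) gamma(0) - gamma(1) gamma(2)] / det = [(-1.1469)(5.9732) - (-1.1469)(-2.9554)] / 34.36373863 = -10.24021134 / 34.36373863 = -0.298
  phi_hat_2 = [gamma(0) gamma(2) - gamma(1)^2] / det = [(5.9732)(-2.9554) - (-1.1469)^2] / 34.36373863 = -18.96857489 / 34.36373863 = -0.552
So phi_hat = [-0.2980, -0.5520].
Therefore phi_hat_1 = -0.2980.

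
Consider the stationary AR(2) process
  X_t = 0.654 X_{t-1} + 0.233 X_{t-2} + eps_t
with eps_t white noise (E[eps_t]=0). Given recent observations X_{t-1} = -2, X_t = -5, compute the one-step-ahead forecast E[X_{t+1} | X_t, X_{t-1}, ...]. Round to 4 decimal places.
E[X_{t+1} \mid \mathcal F_t] = -3.7360

For an AR(p) model X_t = c + sum_i phi_i X_{t-i} + eps_t, the
one-step-ahead conditional mean is
  E[X_{t+1} | X_t, ...] = c + sum_i phi_i X_{t+1-i}.
Substitute known values:
  E[X_{t+1} | ...] = (0.654) * (-5) + (0.233) * (-2)
                   = -3.7360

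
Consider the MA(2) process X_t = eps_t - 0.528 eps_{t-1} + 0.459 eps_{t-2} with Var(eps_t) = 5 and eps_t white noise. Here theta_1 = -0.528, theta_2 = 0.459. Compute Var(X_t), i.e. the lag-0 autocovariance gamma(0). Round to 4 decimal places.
\gamma(0) = 7.4473

For an MA(q) process X_t = eps_t + sum_i theta_i eps_{t-i} with
Var(eps_t) = sigma^2, the variance is
  gamma(0) = sigma^2 * (1 + sum_i theta_i^2).
  sum_i theta_i^2 = (-0.528)^2 + (0.459)^2 = 0.278784 + 0.210681 = 0.489465.
  gamma(0) = 5 * (1 + 0.489465) = 5 * 1.489465 = 7.447325, which rounds to 7.4473.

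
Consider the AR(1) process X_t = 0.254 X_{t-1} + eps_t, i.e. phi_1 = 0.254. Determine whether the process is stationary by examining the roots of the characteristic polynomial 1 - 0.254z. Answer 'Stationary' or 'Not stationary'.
\text{Stationary}

The AR(p) characteristic polynomial is P(z) = 1 - 0.254z.
Stationarity requires all roots to lie outside the unit circle, i.e. |z| > 1 for every root.
This is linear in z: 1 + (-0.254) z = 0  =>  z = -1/(-0.254) = 3.937008,  |z| = 3.937008.
Moduli of all roots: 3.9370.
All moduli strictly greater than 1? Yes.
Verdict: Stationary.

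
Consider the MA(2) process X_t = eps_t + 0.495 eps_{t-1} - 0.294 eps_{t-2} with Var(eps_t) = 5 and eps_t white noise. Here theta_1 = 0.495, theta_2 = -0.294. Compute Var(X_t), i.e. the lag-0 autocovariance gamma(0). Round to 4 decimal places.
\gamma(0) = 6.6573

For an MA(q) process X_t = eps_t + sum_i theta_i eps_{t-i} with
Var(eps_t) = sigma^2, the variance is
  gamma(0) = sigma^2 * (1 + sum_i theta_i^2).
  sum_i theta_i^2 = (0.495)^2 + (-0.294)^2 = 0.245025 + 0.086436 = 0.331461.
  gamma(0) = 5 * (1 + 0.331461) = 5 * 1.331461 = 6.657305, which rounds to 6.6573.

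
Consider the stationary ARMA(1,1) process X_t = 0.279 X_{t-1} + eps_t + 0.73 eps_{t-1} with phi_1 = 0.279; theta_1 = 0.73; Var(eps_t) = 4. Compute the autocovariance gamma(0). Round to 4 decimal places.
\gamma(0) = 8.4161

Multiply the model equation by X_{t-k} and take expectations. With theta_0 = psi_0 = 1 and psi_j the MA(infinity) weights, this gives
  gamma(k) - sum_i phi_i gamma(k-i) = c_k,
  c_k = sigma^2 * sum_{j=k..q} theta_j psi_{j-k}   (c_k = 0 for k > q),
using gamma(-m) = gamma(m).
psi-weights needed (psi_j = theta_j + sum_i phi_i psi_{j-i}):
  psi_1 = theta_1 + phi_1 = 0.73 + (0.279) = 1.009
Right-hand sides:
  c_0 = sigma^2 (1 + theta_1 psi_1) = 4 * (1 + (0.73)(1.009)) = 4 * 1.73657 = 6.94628
  c_1 = sigma^2 theta_1 = 4 * (0.73) = 2.92
  c_2 = 0
Equations for k = 0 and k = 1 (AR order 1):
  gamma(0) = phi_1 gamma(1) + c_0
  gamma(1) = phi_1 gamma(0) + c_1
Substituting the second into the first: gamma(0) (1 - phi_1^2) = c_0 + phi_1 c_1, so
  gamma(0) = (c_0 + phi_1 c_1) / (1 - phi_1^2) = (6.94628 + (0.279)(2.92)) / (1 - (0.279)^2) = 7.76096 / 0.922159 = 8.416076.
Therefore gamma(0) = 8.4161 (to 4 decimal places).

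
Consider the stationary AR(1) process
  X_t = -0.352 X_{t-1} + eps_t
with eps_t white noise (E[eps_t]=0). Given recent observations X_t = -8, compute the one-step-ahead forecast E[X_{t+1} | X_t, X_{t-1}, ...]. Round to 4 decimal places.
E[X_{t+1} \mid \mathcal F_t] = 2.8160

For an AR(p) model X_t = c + sum_i phi_i X_{t-i} + eps_t, the
one-step-ahead conditional mean is
  E[X_{t+1} | X_t, ...] = c + sum_i phi_i X_{t+1-i}.
Substitute known values:
  E[X_{t+1} | ...] = (-0.352) * (-8)
                   = 2.8160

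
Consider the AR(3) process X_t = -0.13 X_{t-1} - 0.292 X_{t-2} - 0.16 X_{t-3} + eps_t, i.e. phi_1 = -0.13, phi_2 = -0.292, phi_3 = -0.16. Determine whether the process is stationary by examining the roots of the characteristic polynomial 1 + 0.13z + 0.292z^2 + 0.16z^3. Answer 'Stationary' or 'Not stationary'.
\text{Stationary}

The AR(p) characteristic polynomial is P(z) = 1 + 0.13z + 0.292z^2 + 0.16z^3.
Stationarity requires all roots to lie outside the unit circle, i.e. |z| > 1 for every root.
Degree 3: look for a simple real root z0 first, then factor out (1 - z/z0) and solve the remaining quadratic.
Testing z0 = -2.5: P(-2.5) = 1 + (0.13)(-2.5) + (0.292)(-2.5)^2 + (0.16)(-2.5)^3
  = 1 + (-0.325) + (1.825) + (-2.5) = 0.  So z_0 = -2.5 is a root, |z_0| = 2.5.
Divide out the factor (1 + 0.4 z) = (1 - z/z0) (since 1/z0 = -0.4):
  P(z) = (1 + 0.4 z)(1 + (-0.27) z + (0.4) z^2)
  [check: z-coef -0.27 - (-0.4) = 0.13; z^2-coef 0.4 - (-0.4)(-0.27) = 0.292; z^3-coef -(-0.4)(0.4) = 0.16.]
Remaining roots from the quadratic factor 1 + (-0.27) z + (0.4) z^2:
  Set 1 + (-0.27) z + (0.4) z^2 = 0, i.e. a z^2 + b z + c = 0 with a = 0.4, b = -0.27, c = 1.
  Discriminant D = b^2 - 4ac = (-0.27)^2 - 4*(0.4)*1 = 0.0729 - (1.6) = -1.5271.
  D < 0, so the roots are the complex-conjugate pair z = (-b +/- i sqrt(-D)) / (2a) = 0.3375 +/- 1.5447i.
  For a conjugate pair |z|^2 = z * conj(z) = (product of roots) = c/a = 1/(0.4) = 2.5, so |z| = sqrt(2.5) = 1.5811 for both roots.
Moduli of all roots: 2.5000, 1.5811, 1.5811.
All moduli strictly greater than 1? Yes.
Verdict: Stationary.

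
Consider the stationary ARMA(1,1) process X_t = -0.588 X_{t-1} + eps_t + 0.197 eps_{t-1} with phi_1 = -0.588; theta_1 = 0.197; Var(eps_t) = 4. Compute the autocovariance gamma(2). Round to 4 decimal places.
\gamma(2) = 1.2428

Multiply the model equation by X_{t-k} and take expectations. With theta_0 = psi_0 = 1 and psi_j the MA(infinity) weights, this gives
  gamma(k) - sum_i phi_i gamma(k-i) = c_k,
  c_k = sigma^2 * sum_{j=k..q} theta_j psi_{j-k}   (c_k = 0 for k > q),
using gamma(-m) = gamma(m).
psi-weights needed (psi_j = theta_j + sum_i phi_i psi_{j-i}):
  psi_1 = theta_1 + phi_1 = 0.197 + (-0.588) = -0.391
Right-hand sides:
  c_0 = sigma^2 (1 + theta_1 psi_1) = 4 * (1 + (0.197)(-0.391)) = 4 * 0.922973 = 3.691892
  c_1 = sigma^2 theta_1 = 4 * (0.197) = 0.788
  c_2 = 0
Equations for k = 0 and k = 1 (AR order 1):
  gamma(0) = phi_1 gamma(1) + c_0
  gamma(1) = phi_1 gamma(0) + c_1
Substituting the second into the first: gamma(0) (1 - phi_1^2) = c_0 + phi_1 c_1, so
  gamma(0) = (c_0 + phi_1 c_1) / (1 - phi_1^2) = (3.691892 + (-0.588)(0.788)) / (1 - (-0.588)^2) = 3.228548 / 0.654256 = 4.934686.
  gamma(1) = phi_1 gamma(0) + c_1 = (-0.588)(4.934686) + (0.788) = -2.113595.
For k = 2 (> q): gamma(2) = phi_1 gamma(1) = (-0.588)(-2.113595) = 1.242794.
Therefore gamma(2) = 1.2428 (to 4 decimal places).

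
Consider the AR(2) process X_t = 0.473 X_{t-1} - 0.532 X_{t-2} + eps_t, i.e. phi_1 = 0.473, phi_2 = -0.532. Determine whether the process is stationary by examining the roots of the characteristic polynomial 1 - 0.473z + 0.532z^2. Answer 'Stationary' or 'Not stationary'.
\text{Stationary}

The AR(p) characteristic polynomial is P(z) = 1 - 0.473z + 0.532z^2.
Stationarity requires all roots to lie outside the unit circle, i.e. |z| > 1 for every root.
Set 1 + (-0.473) z + (0.532) z^2 = 0, i.e. a z^2 + b z + c = 0 with a = 0.532, b = -0.473, c = 1.
Discriminant D = b^2 - 4ac = (-0.473)^2 - 4*(0.532)*1 = 0.223729 - (2.128) = -1.904271.
D < 0, so the roots are the complex-conjugate pair z = (-b +/- i sqrt(-D)) / (2a) = 0.4445 +/- 1.2969i.
For a conjugate pair |z|^2 = z * conj(z) = (product of roots) = c/a = 1/(0.532) = 1.879699, so |z| = sqrt(1.879699) = 1.371 for both roots.
Moduli of all roots: 1.3710, 1.3710.
All moduli strictly greater than 1? Yes.
Verdict: Stationary.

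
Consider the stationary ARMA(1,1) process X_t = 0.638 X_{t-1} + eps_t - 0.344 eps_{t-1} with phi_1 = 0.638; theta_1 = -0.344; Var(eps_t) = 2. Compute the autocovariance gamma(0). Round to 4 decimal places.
\gamma(0) = 2.2915

Multiply the model equation by X_{t-k} and take expectations. With theta_0 = psi_0 = 1 and psi_j the MA(infinity) weights, this gives
  gamma(k) - sum_i phi_i gamma(k-i) = c_k,
  c_k = sigma^2 * sum_{j=k..q} theta_j psi_{j-k}   (c_k = 0 for k > q),
using gamma(-m) = gamma(m).
psi-weights needed (psi_j = theta_j + sum_i phi_i psi_{j-i}):
  psi_1 = theta_1 + phi_1 = -0.344 + (0.638) = 0.294
Right-hand sides:
  c_0 = sigma^2 (1 + theta_1 psi_1) = 2 * (1 + (-0.344)(0.294)) = 2 * 0.898864 = 1.797728
  c_1 = sigma^2 theta_1 = 2 * (-0.344) = -0.688
  c_2 = 0
Equations for k = 0 and k = 1 (AR order 1):
  gamma(0) = phi_1 gamma(1) + c_0
  gamma(1) = phi_1 gamma(0) + c_1
Substituting the second into the first: gamma(0) (1 - phi_1^2) = c_0 + phi_1 c_1, so
  gamma(0) = (c_0 + phi_1 c_1) / (1 - phi_1^2) = (1.797728 + (0.638)(-0.688)) / (1 - (0.638)^2) = 1.358784 / 0.592956 = 2.291543.
Therefore gamma(0) = 2.2915 (to 4 decimal places).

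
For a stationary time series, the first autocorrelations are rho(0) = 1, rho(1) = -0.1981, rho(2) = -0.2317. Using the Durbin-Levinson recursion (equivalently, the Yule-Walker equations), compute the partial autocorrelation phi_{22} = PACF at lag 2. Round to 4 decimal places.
\phi_{22} = -0.2820

The PACF at lag k is phi_{kk}, the last component of the solution
to the Yule-Walker system G_k phi = r_k where
  (G_k)_{ij} = rho(|i - j|), (r_k)_i = rho(i), i,j = 1..k.
Equivalently, Durbin-Levinson gives phi_{kk} iteratively:
  phi_{11} = rho(1)
  phi_{kk} = [rho(k) - sum_{j=1..k-1} phi_{k-1,j} rho(k-j)]
            / [1 - sum_{j=1..k-1} phi_{k-1,j} rho(j)],
  phi_{k,j} = phi_{k-1,j} - phi_{kk} phi_{k-1,k-j},  j = 1..k-1.
Step k = 1:
  phi_11 = rho(1) = -0.1981.
Step k = 2:
  phi_22 = [rho(2) - phi_11 rho(1)] / [1 - phi_11 rho(1)] = [-0.2317 - (-0.1981)(-0.1981)] / [1 - (-0.1981)(-0.1981)]
         = -0.27094361 / 0.96075639 = -0.282.
Therefore phi_{22} = -0.2820.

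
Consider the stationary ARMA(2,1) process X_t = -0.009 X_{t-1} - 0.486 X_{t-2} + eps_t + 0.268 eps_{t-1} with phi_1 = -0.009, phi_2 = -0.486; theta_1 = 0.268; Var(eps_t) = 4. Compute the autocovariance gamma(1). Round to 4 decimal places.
\gamma(1) = 0.6875

Multiply the model equation by X_{t-k} and take expectations. With theta_0 = psi_0 = 1 and psi_j the MA(infinity) weights, this gives
  gamma(k) - sum_i phi_i gamma(k-i) = c_k,
  c_k = sigma^2 * sum_{j=k..q} theta_j psi_{j-k}   (c_k = 0 for k > q),
using gamma(-m) = gamma(m).
psi-weights needed (psi_j = theta_j + sum_i phi_i psi_{j-i}):
  psi_1 = theta_1 + phi_1 = 0.268 + (-0.009) = 0.259
Right-hand sides:
  c_0 = sigma^2 (1 + theta_1 psi_1) = 4 * (1 + (0.268)(0.259)) = 4 * 1.069412 = 4.277648
  c_1 = sigma^2 theta_1 = 4 * (0.268) = 1.072
  c_2 = 0
Equations for k = 0, 1, 2 (AR order 2, c_2 = 0):
  (E0) gamma(0) = phi_1 gamma(1) + phi_2 gamma(2) + c_0
  (E1) gamma(1) = phi_1 gamma(0) + phi_2 gamma(1) + c_1
  (E2) gamma(2) = phi_1 gamma(1) + phi_2 gamma(0)
From (E1): gamma(1) = A gamma(0) + B with
  A = phi_1 / (1 - phi_2) = -0.009 / 1.486 = -0.006057,   B = c_1 / (1 - phi_2) = 1.072 / 1.486 = 0.7214.
Insert (E2) into (E0): gamma(0) (1 - phi_2^2) = phi_1 (1 + phi_2) gamma(1) + c_0.
  phi_1 (1 + phi_2) = (-0.009)(0.514) = -0.004626,   1 - phi_2^2 = 0.763804.
Replace gamma(1) by A gamma(0) + B and collect gamma(0):
  gamma(0) [0.763804 - (-0.004626)(-0.006057)] = (-0.004626)(0.7214) + 4.277648
  gamma(0) * 0.763776 = 4.274311
  gamma(0) = 4.274311 / 0.763776 = 5.596289.
  gamma(1) = A gamma(0) + B = (-0.006057)(5.596289) + (0.7214) = 0.687506.
Therefore gamma(1) = 0.6875 (to 4 decimal places).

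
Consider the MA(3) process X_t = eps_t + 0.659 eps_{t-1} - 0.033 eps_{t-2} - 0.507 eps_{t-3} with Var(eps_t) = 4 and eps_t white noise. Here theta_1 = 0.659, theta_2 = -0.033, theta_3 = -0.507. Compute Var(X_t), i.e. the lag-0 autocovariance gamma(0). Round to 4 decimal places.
\gamma(0) = 6.7697

For an MA(q) process X_t = eps_t + sum_i theta_i eps_{t-i} with
Var(eps_t) = sigma^2, the variance is
  gamma(0) = sigma^2 * (1 + sum_i theta_i^2).
  sum_i theta_i^2 = (0.659)^2 + (-0.033)^2 + (-0.507)^2 = 0.434281 + 0.001089 + 0.257049 = 0.692419.
  gamma(0) = 4 * (1 + 0.692419) = 4 * 1.692419 = 6.769676, which rounds to 6.7697.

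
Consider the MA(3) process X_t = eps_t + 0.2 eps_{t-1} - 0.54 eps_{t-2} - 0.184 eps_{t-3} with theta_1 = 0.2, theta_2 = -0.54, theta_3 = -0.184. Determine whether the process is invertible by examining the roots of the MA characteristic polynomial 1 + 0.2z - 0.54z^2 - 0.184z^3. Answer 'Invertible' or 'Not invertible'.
\text{Invertible}

The MA(q) characteristic polynomial is P(z) = 1 + 0.2z - 0.54z^2 - 0.184z^3.
Invertibility requires all roots to lie outside the unit circle, i.e. |z| > 1 for every root.
Degree 3: look for a simple real root z0 first, then factor out (1 - z/z0) and solve the remaining quadratic.
Testing z0 = -2.5: P(-2.5) = 1 + (0.2)(-2.5) + (-0.54)(-2.5)^2 + (-0.184)(-2.5)^3
  = 1 + (-0.5) + (-3.375) + (2.875) = 0.  So z_0 = -2.5 is a root, |z_0| = 2.5.
Divide out the factor (1 + 0.4 z) = (1 - z/z0) (since 1/z0 = -0.4):
  P(z) = (1 + 0.4 z)(1 + (-0.2) z + (-0.46) z^2)
  [check: z-coef -0.2 - (-0.4) = 0.2; z^2-coef -0.46 - (-0.4)(-0.2) = -0.54; z^3-coef -(-0.4)(-0.46) = -0.184.]
Remaining roots from the quadratic factor 1 + (-0.2) z + (-0.46) z^2:
  Set 1 + (-0.2) z + (-0.46) z^2 = 0, i.e. a z^2 + b z + c = 0 with a = -0.46, b = -0.2, c = 1.
  Discriminant D = b^2 - 4ac = (-0.2)^2 - 4*(-0.46)*1 = 0.04 - (-1.84) = 1.88.
  D >= 0, so the roots are real: z = (-b +/- sqrt(D)) / (2a) = (0.2 +/- 1.371131) / (-0.92).
    z_1 = (0.2 + 1.371131) / (-0.92) = -1.7078,   |z_1| = 1.7078.
    z_2 = (0.2 - 1.371131) / (-0.92) = 1.273,   |z_2| = 1.273.
Moduli of all roots: 2.5000, 1.7078, 1.2730.
All moduli strictly greater than 1? Yes.
Verdict: Invertible.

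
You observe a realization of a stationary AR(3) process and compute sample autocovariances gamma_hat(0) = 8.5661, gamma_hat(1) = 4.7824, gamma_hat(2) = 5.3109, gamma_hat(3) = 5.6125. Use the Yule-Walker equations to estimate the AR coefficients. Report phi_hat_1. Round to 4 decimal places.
\hat\phi_{1} = 0.1340

The Yule-Walker equations for an AR(p) process read, in matrix form,
  Gamma_p phi = r_p,   with   (Gamma_p)_{ij} = gamma(|i - j|),
                       (r_p)_i = gamma(i),   i,j = 1..p.
Substitute the sample gammas (Toeplitz matrix and right-hand side of size 3):
  Gamma_p = [[8.5661, 4.7824, 5.3109], [4.7824, 8.5661, 4.7824], [5.3109, 4.7824, 8.5661]]
  r_p     = [4.7824, 5.3109, 5.6125]
Written out (R1..R3):
  (R1) 8.5661 phi_1 + 4.7824 phi_2 + 5.3109 phi_3 = 4.7824
  (R2) 4.7824 phi_1 + 8.5661 phi_2 + 4.7824 phi_3 = 5.3109
  (R3) 5.3109 phi_1 + 4.7824 phi_2 + 8.5661 phi_3 = 5.6125
Gaussian elimination:
  R2 <- R2 - (4.7824/8.5661) R1 = R2 - (0.558294) R1:  5.896116 phi_2 + 1.817358 phi_3 = 2.640916
  R3 <- R3 - (5.3109/8.5661) R1 = R3 - (0.61999) R1:  1.817358 phi_2 + 5.273393 phi_3 = 2.647458
  R3 <- R3 - (1.817358/5.896116) R2 = R3 - (0.30823) R2:  4.713229 phi_3 = 1.833449
Back-substitution:
  phi_hat_3 = 1.833449 / 4.713229 = 0.389001
  phi_hat_2 = (2.640916 - (1.817358)(0.389001)) / 5.896116 = 0.328006
  phi_hat_1 = (4.7824 - (4.7824)(0.328006) - (5.3109)(0.389001)) / 8.5661 = 0.133993
So phi_hat = [0.1340, 0.3280, 0.3890].
Therefore phi_hat_1 = 0.1340.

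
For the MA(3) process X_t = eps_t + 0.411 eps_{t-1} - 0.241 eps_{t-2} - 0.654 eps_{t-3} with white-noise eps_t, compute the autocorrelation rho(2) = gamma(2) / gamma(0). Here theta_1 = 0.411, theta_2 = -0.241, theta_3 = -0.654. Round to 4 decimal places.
\rho(2) = -0.3081

For an MA(q) process with theta_0 = 1, the autocovariance is
  gamma(k) = sigma^2 * sum_{i=0..q-k} theta_i * theta_{i+k},
and rho(k) = gamma(k) / gamma(0). Sigma^2 cancels.
  numerator   = (1)*(-0.241) + (0.411)*(-0.654) = -0.509794.
  denominator = (1)^2 + (0.411)^2 + (-0.241)^2 + (-0.654)^2 = 1.654718.
  rho(2) = -0.509794 / 1.654718 = -0.3081.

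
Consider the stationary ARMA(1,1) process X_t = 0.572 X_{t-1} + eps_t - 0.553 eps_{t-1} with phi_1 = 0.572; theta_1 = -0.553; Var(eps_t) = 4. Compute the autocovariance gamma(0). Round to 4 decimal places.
\gamma(0) = 4.0021

Multiply the model equation by X_{t-k} and take expectations. With theta_0 = psi_0 = 1 and psi_j the MA(infinity) weights, this gives
  gamma(k) - sum_i phi_i gamma(k-i) = c_k,
  c_k = sigma^2 * sum_{j=k..q} theta_j psi_{j-k}   (c_k = 0 for k > q),
using gamma(-m) = gamma(m).
psi-weights needed (psi_j = theta_j + sum_i phi_i psi_{j-i}):
  psi_1 = theta_1 + phi_1 = -0.553 + (0.572) = 0.019
Right-hand sides:
  c_0 = sigma^2 (1 + theta_1 psi_1) = 4 * (1 + (-0.553)(0.019)) = 4 * 0.989493 = 3.957972
  c_1 = sigma^2 theta_1 = 4 * (-0.553) = -2.212
  c_2 = 0
Equations for k = 0 and k = 1 (AR order 1):
  gamma(0) = phi_1 gamma(1) + c_0
  gamma(1) = phi_1 gamma(0) + c_1
Substituting the second into the first: gamma(0) (1 - phi_1^2) = c_0 + phi_1 c_1, so
  gamma(0) = (c_0 + phi_1 c_1) / (1 - phi_1^2) = (3.957972 + (0.572)(-2.212)) / (1 - (0.572)^2) = 2.692708 / 0.672816 = 4.002146.
Therefore gamma(0) = 4.0021 (to 4 decimal places).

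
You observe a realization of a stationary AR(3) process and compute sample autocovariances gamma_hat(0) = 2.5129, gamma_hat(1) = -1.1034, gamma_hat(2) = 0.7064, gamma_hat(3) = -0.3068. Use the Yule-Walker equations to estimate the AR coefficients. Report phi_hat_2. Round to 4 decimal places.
\hat\phi_{2} = 0.1270

The Yule-Walker equations for an AR(p) process read, in matrix form,
  Gamma_p phi = r_p,   with   (Gamma_p)_{ij} = gamma(|i - j|),
                       (r_p)_i = gamma(i),   i,j = 1..p.
Substitute the sample gammas (Toeplitz matrix and right-hand side of size 3):
  Gamma_p = [[2.5129, -1.1034, 0.7064], [-1.1034, 2.5129, -1.1034], [0.7064, -1.1034, 2.5129]]
  r_p     = [-1.1034, 0.7064, -0.3068]
Written out (R1..R3):
  (R1) 2.5129 phi_1 - 1.1034 phi_2 + 0.7064 phi_3 = -1.1034
  (R2) -1.1034 phi_1 + 2.5129 phi_2 - 1.1034 phi_3 = 0.7064
  (R3) 0.7064 phi_1 - 1.1034 phi_2 + 2.5129 phi_3 = -0.3068
Gaussian elimination:
  R2 <- R2 - (-1.1034/2.5129) R1 = R2 - (-0.439094) R1:  2.028403 phi_2 - 0.793224 phi_3 = 0.221903
  R3 <- R3 - (0.7064/2.5129) R1 = R3 - (0.281109) R1:  -0.793224 phi_2 + 2.314324 phi_3 = 0.003376
  R3 <- R3 - (-0.793224/2.028403) R2 = R3 - (-0.391058) R2:  2.004128 phi_3 = 0.090153
Back-substitution:
  phi_hat_3 = 0.090153 / 2.004128 = 0.044984
  phi_hat_2 = (0.221903 - (-0.793224)(0.044984)) / 2.028403 = 0.126989
  phi_hat_1 = (-1.1034 - (-1.1034)(0.126989) - (0.7064)(0.044984)) / 2.5129 = -0.395979
So phi_hat = [-0.3960, 0.1270, 0.0450].
Therefore phi_hat_2 = 0.1270.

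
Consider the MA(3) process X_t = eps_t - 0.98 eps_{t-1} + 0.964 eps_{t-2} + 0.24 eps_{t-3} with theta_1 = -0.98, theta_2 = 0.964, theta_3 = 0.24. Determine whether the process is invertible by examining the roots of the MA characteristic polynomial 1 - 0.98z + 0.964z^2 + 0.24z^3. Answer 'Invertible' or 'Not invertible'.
\text{Not invertible}

The MA(q) characteristic polynomial is P(z) = 1 - 0.98z + 0.964z^2 + 0.24z^3.
Invertibility requires all roots to lie outside the unit circle, i.e. |z| > 1 for every root.
Degree 3: look for a simple real root z0 first, then factor out (1 - z/z0) and solve the remaining quadratic.
Testing z0 = -5: P(-5) = 1 + (-0.98)(-5) + (0.964)(-5)^2 + (0.24)(-5)^3
  = 1 + (4.9) + (24.1) + (-30) = 0.  So z_0 = -5 is a root, |z_0| = 5.
Divide out the factor (1 + 0.2 z) = (1 - z/z0) (since 1/z0 = -0.2):
  P(z) = (1 + 0.2 z)(1 + (-1.18) z + (1.2) z^2)
  [check: z-coef -1.18 - (-0.2) = -0.98; z^2-coef 1.2 - (-0.2)(-1.18) = 0.964; z^3-coef -(-0.2)(1.2) = 0.24.]
Remaining roots from the quadratic factor 1 + (-1.18) z + (1.2) z^2:
  Set 1 + (-1.18) z + (1.2) z^2 = 0, i.e. a z^2 + b z + c = 0 with a = 1.2, b = -1.18, c = 1.
  Discriminant D = b^2 - 4ac = (-1.18)^2 - 4*(1.2)*1 = 1.3924 - (4.8) = -3.4076.
  D < 0, so the roots are the complex-conjugate pair z = (-b +/- i sqrt(-D)) / (2a) = 0.4917 +/- 0.7692i.
  For a conjugate pair |z|^2 = z * conj(z) = (product of roots) = c/a = 1/(1.2) = 0.833333, so |z| = sqrt(0.833333) = 0.9129 for both roots.
Moduli of all roots: 5.0000, 0.9129, 0.9129.
All moduli strictly greater than 1? No.
Verdict: Not invertible.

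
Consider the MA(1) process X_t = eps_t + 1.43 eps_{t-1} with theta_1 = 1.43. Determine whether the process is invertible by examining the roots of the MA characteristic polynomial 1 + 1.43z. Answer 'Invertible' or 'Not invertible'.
\text{Not invertible}

The MA(q) characteristic polynomial is P(z) = 1 + 1.43z.
Invertibility requires all roots to lie outside the unit circle, i.e. |z| > 1 for every root.
This is linear in z: 1 + (1.43) z = 0  =>  z = -1/(1.43) = -0.699301,  |z| = 0.699301.
Moduli of all roots: 0.6993.
All moduli strictly greater than 1? No.
Verdict: Not invertible.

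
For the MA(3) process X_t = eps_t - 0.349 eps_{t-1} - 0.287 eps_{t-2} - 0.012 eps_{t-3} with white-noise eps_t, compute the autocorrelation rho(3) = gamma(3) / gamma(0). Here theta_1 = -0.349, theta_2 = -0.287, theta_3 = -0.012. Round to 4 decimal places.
\rho(3) = -0.0100

For an MA(q) process with theta_0 = 1, the autocovariance is
  gamma(k) = sigma^2 * sum_{i=0..q-k} theta_i * theta_{i+k},
and rho(k) = gamma(k) / gamma(0). Sigma^2 cancels.
  numerator   = (1)*(-0.012) = -0.012.
  denominator = (1)^2 + (-0.349)^2 + (-0.287)^2 + (-0.012)^2 = 1.204314.
  rho(3) = -0.012 / 1.204314 = -0.0100.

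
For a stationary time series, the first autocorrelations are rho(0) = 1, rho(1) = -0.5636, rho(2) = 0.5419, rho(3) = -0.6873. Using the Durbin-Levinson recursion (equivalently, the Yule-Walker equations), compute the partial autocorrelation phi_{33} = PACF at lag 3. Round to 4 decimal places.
\phi_{33} = -0.4880

The PACF at lag k is phi_{kk}, the last component of the solution
to the Yule-Walker system G_k phi = r_k where
  (G_k)_{ij} = rho(|i - j|), (r_k)_i = rho(i), i,j = 1..k.
Equivalently, Durbin-Levinson gives phi_{kk} iteratively:
  phi_{11} = rho(1)
  phi_{kk} = [rho(k) - sum_{j=1..k-1} phi_{k-1,j} rho(k-j)]
            / [1 - sum_{j=1..k-1} phi_{k-1,j} rho(j)],
  phi_{k,j} = phi_{k-1,j} - phi_{kk} phi_{k-1,k-j},  j = 1..k-1.
Step k = 1:
  phi_11 = rho(1) = -0.5636.
Step k = 2:
  phi_22 = [rho(2) - phi_11 rho(1)] / [1 - phi_11 rho(1)] = [0.5419 - (-0.5636)(-0.5636)] / [1 - (-0.5636)(-0.5636)]
         = 0.22425504 / 0.68235504 = 0.328649.
  Update: phi_21 = phi_11 - phi_22 phi_11 = -0.5636 - (0.328649)(-0.5636) = -0.378374.
Step k = 3:
  phi_33 = [rho(3) - phi_21 rho(2) - phi_22 rho(1)] / [1 - phi_21 rho(1) - phi_22 rho(2)]
    numerator   = -0.6873 - (-0.378374)(0.5419) - (0.328649)(-0.5636) = -0.29703296
    denominator = 1 - (-0.378374)(-0.5636) - (0.328649)(0.5419) = 0.60865393
  phi_33 = -0.29703296 / 0.60865393 = -0.488.
Therefore phi_{33} = -0.4880.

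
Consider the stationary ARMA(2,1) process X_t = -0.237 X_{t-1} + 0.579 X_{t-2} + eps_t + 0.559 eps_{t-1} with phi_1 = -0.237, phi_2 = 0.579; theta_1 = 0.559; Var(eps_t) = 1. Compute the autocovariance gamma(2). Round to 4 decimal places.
\gamma(2) = 0.7570

Multiply the model equation by X_{t-k} and take expectations. With theta_0 = psi_0 = 1 and psi_j the MA(infinity) weights, this gives
  gamma(k) - sum_i phi_i gamma(k-i) = c_k,
  c_k = sigma^2 * sum_{j=k..q} theta_j psi_{j-k}   (c_k = 0 for k > q),
using gamma(-m) = gamma(m).
psi-weights needed (psi_j = theta_j + sum_i phi_i psi_{j-i}):
  psi_1 = theta_1 + phi_1 = 0.559 + (-0.237) = 0.322
Right-hand sides:
  c_0 = sigma^2 (1 + theta_1 psi_1) = 1 * (1 + (0.559)(0.322)) = 1 * 1.179998 = 1.179998
  c_1 = sigma^2 theta_1 = 1 * (0.559) = 0.559
  c_2 = 0
Equations for k = 0, 1, 2 (AR order 2, c_2 = 0):
  (E0) gamma(0) = phi_1 gamma(1) + phi_2 gamma(2) + c_0
  (E1) gamma(1) = phi_1 gamma(0) + phi_2 gamma(1) + c_1
  (E2) gamma(2) = phi_1 gamma(1) + phi_2 gamma(0)
From (E1): gamma(1) = A gamma(0) + B with
  A = phi_1 / (1 - phi_2) = -0.237 / 0.421 = -0.562945,   B = c_1 / (1 - phi_2) = 0.559 / 0.421 = 1.327791.
Insert (E2) into (E0): gamma(0) (1 - phi_2^2) = phi_1 (1 + phi_2) gamma(1) + c_0.
  phi_1 (1 + phi_2) = (-0.237)(1.579) = -0.374223,   1 - phi_2^2 = 0.664759.
Replace gamma(1) by A gamma(0) + B and collect gamma(0):
  gamma(0) [0.664759 - (-0.374223)(-0.562945)] = (-0.374223)(1.327791) + 1.179998
  gamma(0) * 0.454092 = 0.683108
  gamma(0) = 0.683108 / 0.454092 = 1.504339.
  gamma(1) = A gamma(0) + B = (-0.562945)(1.504339) + (1.327791) = 0.48093.
  gamma(2) = phi_1 gamma(1) + phi_2 gamma(0) = (-0.237)(0.48093) + (0.579)(1.504339) = 0.757032.
Therefore gamma(2) = 0.7570 (to 4 decimal places).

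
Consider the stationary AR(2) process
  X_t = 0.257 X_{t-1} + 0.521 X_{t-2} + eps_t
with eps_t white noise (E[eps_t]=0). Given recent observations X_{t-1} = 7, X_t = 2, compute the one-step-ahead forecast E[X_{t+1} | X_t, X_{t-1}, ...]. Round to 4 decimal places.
E[X_{t+1} \mid \mathcal F_t] = 4.1610

For an AR(p) model X_t = c + sum_i phi_i X_{t-i} + eps_t, the
one-step-ahead conditional mean is
  E[X_{t+1} | X_t, ...] = c + sum_i phi_i X_{t+1-i}.
Substitute known values:
  E[X_{t+1} | ...] = (0.257) * (2) + (0.521) * (7)
                   = 4.1610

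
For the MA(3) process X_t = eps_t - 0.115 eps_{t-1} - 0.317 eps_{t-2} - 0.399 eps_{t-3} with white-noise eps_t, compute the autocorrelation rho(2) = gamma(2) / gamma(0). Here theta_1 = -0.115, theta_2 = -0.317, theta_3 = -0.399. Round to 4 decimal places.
\rho(2) = -0.2130

For an MA(q) process with theta_0 = 1, the autocovariance is
  gamma(k) = sigma^2 * sum_{i=0..q-k} theta_i * theta_{i+k},
and rho(k) = gamma(k) / gamma(0). Sigma^2 cancels.
  numerator   = (1)*(-0.317) + (-0.115)*(-0.399) = -0.271115.
  denominator = (1)^2 + (-0.115)^2 + (-0.317)^2 + (-0.399)^2 = 1.272915.
  rho(2) = -0.271115 / 1.272915 = -0.2130.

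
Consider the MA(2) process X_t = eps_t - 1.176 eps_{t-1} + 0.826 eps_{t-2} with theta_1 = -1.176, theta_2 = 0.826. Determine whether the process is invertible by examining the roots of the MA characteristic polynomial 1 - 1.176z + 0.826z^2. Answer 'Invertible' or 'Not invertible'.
\text{Invertible}

The MA(q) characteristic polynomial is P(z) = 1 - 1.176z + 0.826z^2.
Invertibility requires all roots to lie outside the unit circle, i.e. |z| > 1 for every root.
Set 1 + (-1.176) z + (0.826) z^2 = 0, i.e. a z^2 + b z + c = 0 with a = 0.826, b = -1.176, c = 1.
Discriminant D = b^2 - 4ac = (-1.176)^2 - 4*(0.826)*1 = 1.382976 - (3.304) = -1.921024.
D < 0, so the roots are the complex-conjugate pair z = (-b +/- i sqrt(-D)) / (2a) = 0.7119 +/- 0.839i.
For a conjugate pair |z|^2 = z * conj(z) = (product of roots) = c/a = 1/(0.826) = 1.210654, so |z| = sqrt(1.210654) = 1.1003 for both roots.
Moduli of all roots: 1.1003, 1.1003.
All moduli strictly greater than 1? Yes.
Verdict: Invertible.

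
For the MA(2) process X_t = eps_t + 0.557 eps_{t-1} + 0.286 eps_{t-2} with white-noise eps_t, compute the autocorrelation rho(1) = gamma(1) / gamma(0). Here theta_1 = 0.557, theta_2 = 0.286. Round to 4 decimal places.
\rho(1) = 0.5146

For an MA(q) process with theta_0 = 1, the autocovariance is
  gamma(k) = sigma^2 * sum_{i=0..q-k} theta_i * theta_{i+k},
and rho(k) = gamma(k) / gamma(0). Sigma^2 cancels.
  numerator   = (1)*(0.557) + (0.557)*(0.286) = 0.716302.
  denominator = (1)^2 + (0.557)^2 + (0.286)^2 = 1.392045.
  rho(1) = 0.716302 / 1.392045 = 0.5146.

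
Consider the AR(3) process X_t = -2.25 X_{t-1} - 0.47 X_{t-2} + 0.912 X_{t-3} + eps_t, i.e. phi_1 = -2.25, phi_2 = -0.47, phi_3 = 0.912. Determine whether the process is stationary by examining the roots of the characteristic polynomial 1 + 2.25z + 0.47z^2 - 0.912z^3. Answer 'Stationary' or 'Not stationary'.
\text{Not stationary}

The AR(p) characteristic polynomial is P(z) = 1 + 2.25z + 0.47z^2 - 0.912z^3.
Stationarity requires all roots to lie outside the unit circle, i.e. |z| > 1 for every root.
Degree 3: look for a simple real root z0 first, then factor out (1 - z/z0) and solve the remaining quadratic.
Testing z0 = -0.625: P(-0.625) = 1 + (2.25)(-0.625) + (0.47)(-0.625)^2 + (-0.912)(-0.625)^3
  = 1 + (-1.40625) + (0.183594) + (0.222656) = 0.  So z_0 = -0.625 is a root, |z_0| = 0.625.
Divide out the factor (1 + 1.6 z) = (1 - z/z0) (since 1/z0 = -1.6):
  P(z) = (1 + 1.6 z)(1 + (0.65) z + (-0.57) z^2)
  [check: z-coef 0.65 - (-1.6) = 2.25; z^2-coef -0.57 - (-1.6)(0.65) = 0.47; z^3-coef -(-1.6)(-0.57) = -0.912.]
Remaining roots from the quadratic factor 1 + (0.65) z + (-0.57) z^2:
  Set 1 + (0.65) z + (-0.57) z^2 = 0, i.e. a z^2 + b z + c = 0 with a = -0.57, b = 0.65, c = 1.
  Discriminant D = b^2 - 4ac = (0.65)^2 - 4*(-0.57)*1 = 0.4225 - (-2.28) = 2.7025.
  D >= 0, so the roots are real: z = (-b +/- sqrt(D)) / (2a) = (-0.65 +/- 1.643928) / (-1.14).
    z_1 = (-0.65 + 1.643928) / (-1.14) = -0.8719,   |z_1| = 0.8719.
    z_2 = (-0.65 - 1.643928) / (-1.14) = 2.0122,   |z_2| = 2.0122.
Moduli of all roots: 0.6250, 0.8719, 2.0122.
All moduli strictly greater than 1? No.
Verdict: Not stationary.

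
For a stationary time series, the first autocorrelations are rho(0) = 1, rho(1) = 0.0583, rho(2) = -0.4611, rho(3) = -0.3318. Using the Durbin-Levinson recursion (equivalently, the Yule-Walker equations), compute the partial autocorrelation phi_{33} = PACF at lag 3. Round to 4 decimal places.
\phi_{33} = -0.3400

The PACF at lag k is phi_{kk}, the last component of the solution
to the Yule-Walker system G_k phi = r_k where
  (G_k)_{ij} = rho(|i - j|), (r_k)_i = rho(i), i,j = 1..k.
Equivalently, Durbin-Levinson gives phi_{kk} iteratively:
  phi_{11} = rho(1)
  phi_{kk} = [rho(k) - sum_{j=1..k-1} phi_{k-1,j} rho(k-j)]
            / [1 - sum_{j=1..k-1} phi_{k-1,j} rho(j)],
  phi_{k,j} = phi_{k-1,j} - phi_{kk} phi_{k-1,k-j},  j = 1..k-1.
Step k = 1:
  phi_11 = rho(1) = 0.0583.
Step k = 2:
  phi_22 = [rho(2) - phi_11 rho(1)] / [1 - phi_11 rho(1)] = [-0.4611 - (0.0583)(0.0583)] / [1 - (0.0583)(0.0583)]
         = -0.46449889 / 0.99660111 = -0.466083.
  Update: phi_21 = phi_11 - phi_22 phi_11 = 0.0583 - (-0.466083)(0.0583) = 0.085473.
Step k = 3:
  phi_33 = [rho(3) - phi_21 rho(2) - phi_22 rho(1)] / [1 - phi_21 rho(1) - phi_22 rho(2)]
    numerator   = -0.3318 - (0.085473)(-0.4611) - (-0.466083)(0.0583) = -0.26521592
    denominator = 1 - (0.085473)(0.0583) - (-0.466083)(-0.4611) = 0.78010605
  phi_33 = -0.26521592 / 0.78010605 = -0.34.
Therefore phi_{33} = -0.3400.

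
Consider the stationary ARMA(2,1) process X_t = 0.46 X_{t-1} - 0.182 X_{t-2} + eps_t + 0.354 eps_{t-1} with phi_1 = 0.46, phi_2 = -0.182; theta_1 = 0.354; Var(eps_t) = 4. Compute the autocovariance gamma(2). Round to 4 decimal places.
\gamma(2) = 0.5307

Multiply the model equation by X_{t-k} and take expectations. With theta_0 = psi_0 = 1 and psi_j the MA(infinity) weights, this gives
  gamma(k) - sum_i phi_i gamma(k-i) = c_k,
  c_k = sigma^2 * sum_{j=k..q} theta_j psi_{j-k}   (c_k = 0 for k > q),
using gamma(-m) = gamma(m).
psi-weights needed (psi_j = theta_j + sum_i phi_i psi_{j-i}):
  psi_1 = theta_1 + phi_1 = 0.354 + (0.46) = 0.814
Right-hand sides:
  c_0 = sigma^2 (1 + theta_1 psi_1) = 4 * (1 + (0.354)(0.814)) = 4 * 1.288156 = 5.152624
  c_1 = sigma^2 theta_1 = 4 * (0.354) = 1.416
  c_2 = 0
Equations for k = 0, 1, 2 (AR order 2, c_2 = 0):
  (E0) gamma(0) = phi_1 gamma(1) + phi_2 gamma(2) + c_0
  (E1) gamma(1) = phi_1 gamma(0) + phi_2 gamma(1) + c_1
  (E2) gamma(2) = phi_1 gamma(1) + phi_2 gamma(0)
From (E1): gamma(1) = A gamma(0) + B with
  A = phi_1 / (1 - phi_2) = 0.46 / 1.182 = 0.389171,   B = c_1 / (1 - phi_2) = 1.416 / 1.182 = 1.19797.
Insert (E2) into (E0): gamma(0) (1 - phi_2^2) = phi_1 (1 + phi_2) gamma(1) + c_0.
  phi_1 (1 + phi_2) = (0.46)(0.818) = 0.37628,   1 - phi_2^2 = 0.966876.
Replace gamma(1) by A gamma(0) + B and collect gamma(0):
  gamma(0) [0.966876 - (0.37628)(0.389171)] = (0.37628)(1.19797) + 5.152624
  gamma(0) * 0.820439 = 5.603396
  gamma(0) = 5.603396 / 0.820439 = 6.829755.
  gamma(1) = A gamma(0) + B = (0.389171)(6.829755) + (1.19797) = 3.855911.
  gamma(2) = phi_1 gamma(1) + phi_2 gamma(0) = (0.46)(3.855911) + (-0.182)(6.829755) = 0.530704.
Therefore gamma(2) = 0.5307 (to 4 decimal places).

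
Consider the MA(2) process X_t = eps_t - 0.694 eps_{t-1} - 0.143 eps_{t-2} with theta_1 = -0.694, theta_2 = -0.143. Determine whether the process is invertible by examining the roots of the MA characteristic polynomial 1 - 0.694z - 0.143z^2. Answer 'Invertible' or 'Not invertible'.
\text{Invertible}

The MA(q) characteristic polynomial is P(z) = 1 - 0.694z - 0.143z^2.
Invertibility requires all roots to lie outside the unit circle, i.e. |z| > 1 for every root.
Set 1 + (-0.694) z + (-0.143) z^2 = 0, i.e. a z^2 + b z + c = 0 with a = -0.143, b = -0.694, c = 1.
Discriminant D = b^2 - 4ac = (-0.694)^2 - 4*(-0.143)*1 = 0.481636 - (-0.572) = 1.053636.
D >= 0, so the roots are real: z = (-b +/- sqrt(D)) / (2a) = (0.694 +/- 1.026468) / (-0.286).
  z_1 = (0.694 + 1.026468) / (-0.286) = -6.0156,   |z_1| = 6.0156.
  z_2 = (0.694 - 1.026468) / (-0.286) = 1.1625,   |z_2| = 1.1625.
Moduli of all roots: 6.0156, 1.1625.
All moduli strictly greater than 1? Yes.
Verdict: Invertible.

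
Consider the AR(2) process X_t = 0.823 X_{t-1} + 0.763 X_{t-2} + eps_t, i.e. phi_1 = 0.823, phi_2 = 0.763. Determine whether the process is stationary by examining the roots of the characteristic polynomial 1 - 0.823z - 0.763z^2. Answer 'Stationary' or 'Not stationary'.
\text{Not stationary}

The AR(p) characteristic polynomial is P(z) = 1 - 0.823z - 0.763z^2.
Stationarity requires all roots to lie outside the unit circle, i.e. |z| > 1 for every root.
Set 1 + (-0.823) z + (-0.763) z^2 = 0, i.e. a z^2 + b z + c = 0 with a = -0.763, b = -0.823, c = 1.
Discriminant D = b^2 - 4ac = (-0.823)^2 - 4*(-0.763)*1 = 0.677329 - (-3.052) = 3.729329.
D >= 0, so the roots are real: z = (-b +/- sqrt(D)) / (2a) = (0.823 +/- 1.931147) / (-1.526).
  z_1 = (0.823 + 1.931147) / (-1.526) = -1.8048,   |z_1| = 1.8048.
  z_2 = (0.823 - 1.931147) / (-1.526) = 0.7262,   |z_2| = 0.7262.
Moduli of all roots: 1.8048, 0.7262.
All moduli strictly greater than 1? No.
Verdict: Not stationary.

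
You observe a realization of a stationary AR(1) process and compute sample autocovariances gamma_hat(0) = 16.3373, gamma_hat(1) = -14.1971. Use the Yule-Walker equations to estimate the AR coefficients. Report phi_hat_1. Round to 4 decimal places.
\hat\phi_{1} = -0.8690

The Yule-Walker equations for an AR(p) process read, in matrix form,
  Gamma_p phi = r_p,   with   (Gamma_p)_{ij} = gamma(|i - j|),
                       (r_p)_i = gamma(i),   i,j = 1..p.
Substitute the sample gammas (Toeplitz matrix and right-hand side of size 1):
  Gamma_p = [[16.3373]]
  r_p     = [-14.1971]
With p = 1 this is the single equation gamma(0) phi_1 = gamma(1):
  phi_hat_1 = gamma(1) / gamma(0) = -14.1971 / 16.3373 = -0.8690.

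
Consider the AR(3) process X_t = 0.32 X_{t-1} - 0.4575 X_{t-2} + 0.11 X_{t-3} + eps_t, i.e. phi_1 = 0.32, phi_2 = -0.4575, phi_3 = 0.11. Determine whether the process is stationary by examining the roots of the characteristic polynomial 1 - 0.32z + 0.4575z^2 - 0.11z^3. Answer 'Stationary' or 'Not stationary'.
\text{Stationary}

The AR(p) characteristic polynomial is P(z) = 1 - 0.32z + 0.4575z^2 - 0.11z^3.
Stationarity requires all roots to lie outside the unit circle, i.e. |z| > 1 for every root.
Degree 3: look for a simple real root z0 first, then factor out (1 - z/z0) and solve the remaining quadratic.
Testing z0 = 4: P(4) = 1 + (-0.32)(4) + (0.4575)(4)^2 + (-0.11)(4)^3
  = 1 + (-1.28) + (7.32) + (-7.04) = 0.  So z_0 = 4 is a root, |z_0| = 4.
Divide out the factor (1 - 0.25 z) = (1 - z/z0) (since 1/z0 = 0.25):
  P(z) = (1 - 0.25 z)(1 + (-0.07) z + (0.44) z^2)
  [check: z-coef -0.07 - (0.25) = -0.32; z^2-coef 0.44 - (0.25)(-0.07) = 0.4575; z^3-coef -(0.25)(0.44) = -0.11.]
Remaining roots from the quadratic factor 1 + (-0.07) z + (0.44) z^2:
  Set 1 + (-0.07) z + (0.44) z^2 = 0, i.e. a z^2 + b z + c = 0 with a = 0.44, b = -0.07, c = 1.
  Discriminant D = b^2 - 4ac = (-0.07)^2 - 4*(0.44)*1 = 0.0049 - (1.76) = -1.7551.
  D < 0, so the roots are the complex-conjugate pair z = (-b +/- i sqrt(-D)) / (2a) = 0.0795 +/- 1.5055i.
  For a conjugate pair |z|^2 = z * conj(z) = (product of roots) = c/a = 1/(0.44) = 2.272727, so |z| = sqrt(2.272727) = 1.5076 for both roots.
Moduli of all roots: 4.0000, 1.5076, 1.5076.
All moduli strictly greater than 1? Yes.
Verdict: Stationary.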